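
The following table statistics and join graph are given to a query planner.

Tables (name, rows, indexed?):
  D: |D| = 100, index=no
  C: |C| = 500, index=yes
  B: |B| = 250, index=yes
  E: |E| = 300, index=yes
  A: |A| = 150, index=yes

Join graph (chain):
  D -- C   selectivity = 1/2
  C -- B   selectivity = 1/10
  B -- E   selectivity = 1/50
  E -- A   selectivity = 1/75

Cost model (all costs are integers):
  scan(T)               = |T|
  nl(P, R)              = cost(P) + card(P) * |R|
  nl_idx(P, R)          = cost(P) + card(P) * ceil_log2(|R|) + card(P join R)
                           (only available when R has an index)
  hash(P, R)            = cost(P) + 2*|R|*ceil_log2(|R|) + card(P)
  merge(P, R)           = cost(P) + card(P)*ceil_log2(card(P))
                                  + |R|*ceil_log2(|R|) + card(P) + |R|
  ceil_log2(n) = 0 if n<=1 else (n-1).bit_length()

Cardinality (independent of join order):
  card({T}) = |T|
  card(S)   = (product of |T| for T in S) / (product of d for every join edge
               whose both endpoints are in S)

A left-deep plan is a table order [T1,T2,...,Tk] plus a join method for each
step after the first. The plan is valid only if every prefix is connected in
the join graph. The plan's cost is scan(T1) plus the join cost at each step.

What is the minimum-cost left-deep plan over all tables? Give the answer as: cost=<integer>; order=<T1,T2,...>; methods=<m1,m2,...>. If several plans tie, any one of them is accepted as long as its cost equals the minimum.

Selinger DP (subsets sized 1..n):
  {D}: scan cost=100, card=100
  {C}: scan cost=500, card=500
  {B}: scan cost=250, card=250
  {E}: scan cost=300, card=300
  {A}: scan cost=150, card=150
  {CD}: card=25000; try (D,hash)→2400, (C,merge)→5900, (D,merge)→6300, (C,hash)→9200, (C,nl_idx)→26000, (C,nl)→50100 …(+1); best=2400 via (D,hash)
  {BC}: card=12500; try (B,hash)→5000, (C,merge)→7500, (B,merge)→7750, (C,hash)→9500, (C,nl_idx)→15000, (B,nl_idx)→17000 …(+2); best=5000 via (B,hash)
  {BE}: card=1500; try (E,nl_idx)→4000, (B,nl_idx)→4200, (B,hash)→4600, (E,merge)→5500, (B,merge)→5550, (E,hash)→5900 …(+2); best=4000 via (E,nl_idx)
  {AE}: card=600; try (E,nl_idx)→2100, (A,hash)→3000, (A,nl_idx)→3300, (E,merge)→4500, (A,merge)→4650, (E,hash)→5700 …(+2); best=2100 via (E,nl_idx)
  {BCD}: card=625000; try (D,hash)→18900, (B,hash)→31400, (D,merge)→193300, (B,merge)→404650, (B,nl_idx)→827400, (D,nl)→1255000 …(+1); best=18900 via (D,hash)
  {BCE}: card=75000; try (C,hash)→14500, (E,hash)→22900, (C,merge)→27000, (C,nl_idx)→92500, (E,nl_idx)→192500, (E,merge)→195500 …(+2); best=14500 via (C,hash)
  {ABE}: card=3000; try (B,hash)→6700, (A,hash)→7900, (B,nl_idx)→9900, (B,merge)→10950, (A,nl_idx)→19000, (A,merge)→23350 …(+2); best=6700 via (B,hash)
  {BCDE}: card=3750000; try (D,hash)→90900, (E,hash)→649300, (D,merge)→1365300, (D,nl)→7514500, (E,nl_idx)→9393900, (E,merge)→13146900 …(+1); best=90900 via (D,hash)
  {ABCE}: card=150000; try (C,hash)→18700, (C,merge)→50700, (A,hash)→91900, (C,nl_idx)→183700, (A,nl_idx)→764500, (A,merge)→1365850 …(+2); best=18700 via (C,hash)
  {ABCDE}: card=7500000; try (D,hash)→170100, (D,merge)→2869500, (A,hash)→3843300, (D,nl)→15018700, (A,nl_idx)→37590900, (A,merge)→86342250 …(+1); best=170100 via (D,hash)

cost=170100; order=A,E,B,C,D; methods=nl_idx,hash,hash,hash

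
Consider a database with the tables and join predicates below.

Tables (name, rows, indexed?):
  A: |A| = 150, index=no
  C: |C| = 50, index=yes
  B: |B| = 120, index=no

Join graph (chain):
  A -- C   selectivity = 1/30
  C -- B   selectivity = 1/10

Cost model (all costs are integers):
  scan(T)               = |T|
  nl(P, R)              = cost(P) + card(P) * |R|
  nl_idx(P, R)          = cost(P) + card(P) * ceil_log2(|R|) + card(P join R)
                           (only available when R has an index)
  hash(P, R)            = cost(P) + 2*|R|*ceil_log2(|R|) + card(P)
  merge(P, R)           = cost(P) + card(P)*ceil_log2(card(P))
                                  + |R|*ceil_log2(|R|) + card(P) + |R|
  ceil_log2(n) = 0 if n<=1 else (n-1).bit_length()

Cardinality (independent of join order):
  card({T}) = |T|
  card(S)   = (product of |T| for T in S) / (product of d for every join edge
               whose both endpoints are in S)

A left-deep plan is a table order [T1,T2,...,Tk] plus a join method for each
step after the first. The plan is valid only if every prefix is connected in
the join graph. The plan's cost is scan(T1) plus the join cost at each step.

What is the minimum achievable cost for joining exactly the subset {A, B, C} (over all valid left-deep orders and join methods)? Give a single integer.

2830

Selinger DP over subsets of {A,B,C}:
  {A}: scan cost=150, card=150
  {C}: scan cost=50, card=50
  {B}: scan cost=120, card=120
  {AC}: card=250; try (C,hash)→900, (C,nl_idx)→1300, (A,merge)→1750, (C,merge)→1850, (A,hash)→2500, (A,nl)→7550 …(+1); best=900 via (C,hash)
  {BC}: card=600; try (C,hash)→840, (B,merge)→1360, (C,merge)→1430, (C,nl_idx)→1440, (B,hash)→1780, (B,nl)→6050 …(+1); best=840 via (C,hash)
  {ABC}: card=3000; try (B,hash)→2830, (A,hash)→3840, (B,merge)→4110, (A,merge)→8790, (B,nl)→30900, (A,nl)→90840; best=2830 via (B,hash)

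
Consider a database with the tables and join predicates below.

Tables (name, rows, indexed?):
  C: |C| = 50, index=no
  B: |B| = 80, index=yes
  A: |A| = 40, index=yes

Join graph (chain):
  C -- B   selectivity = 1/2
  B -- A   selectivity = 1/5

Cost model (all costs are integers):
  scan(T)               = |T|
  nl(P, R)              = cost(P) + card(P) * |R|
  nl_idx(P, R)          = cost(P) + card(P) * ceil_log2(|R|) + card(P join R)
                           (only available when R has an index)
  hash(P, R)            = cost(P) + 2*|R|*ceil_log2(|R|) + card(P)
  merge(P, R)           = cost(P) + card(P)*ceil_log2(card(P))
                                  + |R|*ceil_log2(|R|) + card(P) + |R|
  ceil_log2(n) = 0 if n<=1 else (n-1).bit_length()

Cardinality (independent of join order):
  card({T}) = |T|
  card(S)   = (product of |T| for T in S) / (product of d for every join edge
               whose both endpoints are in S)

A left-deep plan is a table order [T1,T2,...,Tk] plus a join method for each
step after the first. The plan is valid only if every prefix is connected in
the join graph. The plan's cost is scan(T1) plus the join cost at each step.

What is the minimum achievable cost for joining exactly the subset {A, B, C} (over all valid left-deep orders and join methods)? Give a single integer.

1880

Selinger DP over subsets of {A,B,C}:
  {C}: scan cost=50, card=50
  {B}: scan cost=80, card=80
  {A}: scan cost=40, card=40
  {BC}: card=2000; try (C,hash)→760, (B,merge)→1040, (C,merge)→1070, (B,hash)→1220, (B,nl_idx)→2400, (B,nl)→4050 …(+1); best=760 via (C,hash)
  {AB}: card=640; try (A,hash)→640, (B,merge)→960, (B,nl_idx)→960, (A,merge)→1000, (B,hash)→1200, (A,nl_idx)→1200 …(+2); best=640 via (A,hash)
  {ABC}: card=16000; try (C,hash)→1880, (A,hash)→3240, (C,merge)→8030, (A,merge)→25040, (A,nl_idx)→28760, (C,nl)→32640 …(+1); best=1880 via (C,hash)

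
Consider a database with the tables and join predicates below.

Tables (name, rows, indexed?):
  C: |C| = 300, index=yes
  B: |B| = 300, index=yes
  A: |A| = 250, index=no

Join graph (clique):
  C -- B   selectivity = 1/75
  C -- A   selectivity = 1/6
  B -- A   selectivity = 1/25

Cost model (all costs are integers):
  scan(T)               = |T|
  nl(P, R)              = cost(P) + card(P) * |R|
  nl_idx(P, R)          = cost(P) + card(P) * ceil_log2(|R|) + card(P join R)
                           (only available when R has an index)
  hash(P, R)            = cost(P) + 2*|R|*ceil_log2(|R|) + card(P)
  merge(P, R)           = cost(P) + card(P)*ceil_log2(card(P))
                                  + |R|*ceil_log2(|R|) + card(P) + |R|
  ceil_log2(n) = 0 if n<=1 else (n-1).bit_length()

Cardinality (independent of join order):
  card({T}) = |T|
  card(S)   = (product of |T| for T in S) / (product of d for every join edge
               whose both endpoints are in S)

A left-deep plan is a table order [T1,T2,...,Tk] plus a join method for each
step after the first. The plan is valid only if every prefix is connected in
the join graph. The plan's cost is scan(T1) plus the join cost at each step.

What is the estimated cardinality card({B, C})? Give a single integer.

1200

Tables in S: B(300), C(300)
Edges inside S: C-B(d=75)
numerator = 300 * 300 = 90000
denominator = 75 = 75
card(S) = 90000 / 75 = 1200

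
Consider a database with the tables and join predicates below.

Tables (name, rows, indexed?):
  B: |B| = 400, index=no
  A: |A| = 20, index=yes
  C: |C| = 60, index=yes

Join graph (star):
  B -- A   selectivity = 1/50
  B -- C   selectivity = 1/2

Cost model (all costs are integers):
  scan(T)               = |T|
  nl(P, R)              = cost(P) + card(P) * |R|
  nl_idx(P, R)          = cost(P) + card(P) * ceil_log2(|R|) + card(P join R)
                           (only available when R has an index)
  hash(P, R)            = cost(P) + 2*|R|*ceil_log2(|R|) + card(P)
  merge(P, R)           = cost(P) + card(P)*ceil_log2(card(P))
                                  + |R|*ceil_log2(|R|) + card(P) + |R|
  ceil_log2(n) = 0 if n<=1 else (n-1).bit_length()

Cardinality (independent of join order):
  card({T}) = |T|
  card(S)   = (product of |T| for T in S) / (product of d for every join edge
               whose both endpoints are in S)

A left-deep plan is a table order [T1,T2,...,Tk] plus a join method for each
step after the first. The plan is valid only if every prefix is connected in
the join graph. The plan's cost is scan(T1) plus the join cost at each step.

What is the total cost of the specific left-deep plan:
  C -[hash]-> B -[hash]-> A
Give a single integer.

step 1: scan C: cost=60, card=60
step 2: join B via hash
    card(P join B) = 60*400/(2) = 12000
    cost = 60 + 2*400*9 + 60 = 7320
step 3: join A via hash
    card(P join A) = 12000*20/(50) = 4800
    cost = 7320 + 2*20*5 + 12000 = 19520

19520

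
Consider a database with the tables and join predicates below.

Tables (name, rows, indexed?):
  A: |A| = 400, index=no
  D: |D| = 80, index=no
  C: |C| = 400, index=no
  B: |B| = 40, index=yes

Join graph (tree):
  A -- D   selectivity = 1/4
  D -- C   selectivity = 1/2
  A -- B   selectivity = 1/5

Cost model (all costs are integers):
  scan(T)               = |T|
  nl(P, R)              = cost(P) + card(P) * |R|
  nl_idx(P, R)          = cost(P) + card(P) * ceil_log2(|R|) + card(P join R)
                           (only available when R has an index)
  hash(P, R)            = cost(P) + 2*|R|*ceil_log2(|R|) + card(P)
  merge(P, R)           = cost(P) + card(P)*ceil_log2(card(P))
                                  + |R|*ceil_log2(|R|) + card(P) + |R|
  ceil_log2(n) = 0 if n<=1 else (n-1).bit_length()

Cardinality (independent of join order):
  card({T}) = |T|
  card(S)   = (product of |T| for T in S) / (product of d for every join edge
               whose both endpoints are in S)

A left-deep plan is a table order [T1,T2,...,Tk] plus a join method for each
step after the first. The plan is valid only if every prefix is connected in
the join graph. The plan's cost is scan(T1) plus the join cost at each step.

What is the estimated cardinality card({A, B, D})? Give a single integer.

Tables in S: A(400), B(40), D(80)
Edges inside S: A-D(d=4), A-B(d=5)
numerator = 400 * 40 * 80 = 1280000
denominator = 4 * 5 = 20
card(S) = 1280000 / 20 = 64000

64000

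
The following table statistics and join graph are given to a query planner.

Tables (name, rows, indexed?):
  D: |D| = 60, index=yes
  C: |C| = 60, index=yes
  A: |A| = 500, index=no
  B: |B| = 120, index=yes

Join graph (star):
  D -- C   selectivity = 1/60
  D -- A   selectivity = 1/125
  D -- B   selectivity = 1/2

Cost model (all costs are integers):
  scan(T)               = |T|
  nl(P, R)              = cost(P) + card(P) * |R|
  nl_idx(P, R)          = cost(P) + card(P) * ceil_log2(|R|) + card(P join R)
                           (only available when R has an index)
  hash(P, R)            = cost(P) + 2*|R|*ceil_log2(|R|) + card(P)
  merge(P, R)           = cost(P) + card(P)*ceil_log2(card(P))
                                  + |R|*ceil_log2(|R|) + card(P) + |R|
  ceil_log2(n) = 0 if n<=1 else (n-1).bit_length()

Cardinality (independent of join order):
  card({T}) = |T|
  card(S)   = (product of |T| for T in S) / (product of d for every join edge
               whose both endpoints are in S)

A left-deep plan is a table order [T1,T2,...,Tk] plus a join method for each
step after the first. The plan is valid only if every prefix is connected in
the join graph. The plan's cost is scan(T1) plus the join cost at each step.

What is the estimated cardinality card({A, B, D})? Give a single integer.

14400

Tables in S: A(500), B(120), D(60)
Edges inside S: D-A(d=125), D-B(d=2)
numerator = 500 * 120 * 60 = 3600000
denominator = 125 * 2 = 250
card(S) = 3600000 / 250 = 14400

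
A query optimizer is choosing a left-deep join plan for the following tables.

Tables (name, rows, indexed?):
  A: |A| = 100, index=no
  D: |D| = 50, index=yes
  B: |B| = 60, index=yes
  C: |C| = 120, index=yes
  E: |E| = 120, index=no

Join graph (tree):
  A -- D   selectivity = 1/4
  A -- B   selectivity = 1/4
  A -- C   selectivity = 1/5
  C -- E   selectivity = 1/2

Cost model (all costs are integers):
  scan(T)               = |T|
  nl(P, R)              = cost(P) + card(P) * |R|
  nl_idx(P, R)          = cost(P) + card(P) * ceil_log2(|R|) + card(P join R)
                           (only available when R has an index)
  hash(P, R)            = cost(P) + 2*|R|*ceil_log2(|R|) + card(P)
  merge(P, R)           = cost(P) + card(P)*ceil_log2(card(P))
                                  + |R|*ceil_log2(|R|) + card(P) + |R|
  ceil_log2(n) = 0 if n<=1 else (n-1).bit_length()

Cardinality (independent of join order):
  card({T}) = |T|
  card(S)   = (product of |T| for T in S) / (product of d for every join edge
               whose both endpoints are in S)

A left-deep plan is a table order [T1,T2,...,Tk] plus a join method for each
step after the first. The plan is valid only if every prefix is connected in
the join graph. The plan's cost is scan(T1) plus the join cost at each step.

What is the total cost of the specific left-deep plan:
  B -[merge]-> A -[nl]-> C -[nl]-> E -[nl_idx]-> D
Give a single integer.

step 1: scan B: cost=60, card=60
step 2: join A via merge
    card(P join A) = 60*100/(4) = 1500
    cost = 60 + 60*6 + 100*7 + 60 + 100 = 1280
step 3: join C via nl
    card(P join C) = 1500*120/(5) = 36000
    cost = 1280 + 1500*120 = 181280
step 4: join E via nl
    card(P join E) = 36000*120/(2) = 2160000
    cost = 181280 + 36000*120 = 4501280
step 5: join D via nl_idx
    card(P join D) = 2160000*50/(4) = 27000000
    cost = 4501280 + 2160000*6 + 27000000 = 44461280

44461280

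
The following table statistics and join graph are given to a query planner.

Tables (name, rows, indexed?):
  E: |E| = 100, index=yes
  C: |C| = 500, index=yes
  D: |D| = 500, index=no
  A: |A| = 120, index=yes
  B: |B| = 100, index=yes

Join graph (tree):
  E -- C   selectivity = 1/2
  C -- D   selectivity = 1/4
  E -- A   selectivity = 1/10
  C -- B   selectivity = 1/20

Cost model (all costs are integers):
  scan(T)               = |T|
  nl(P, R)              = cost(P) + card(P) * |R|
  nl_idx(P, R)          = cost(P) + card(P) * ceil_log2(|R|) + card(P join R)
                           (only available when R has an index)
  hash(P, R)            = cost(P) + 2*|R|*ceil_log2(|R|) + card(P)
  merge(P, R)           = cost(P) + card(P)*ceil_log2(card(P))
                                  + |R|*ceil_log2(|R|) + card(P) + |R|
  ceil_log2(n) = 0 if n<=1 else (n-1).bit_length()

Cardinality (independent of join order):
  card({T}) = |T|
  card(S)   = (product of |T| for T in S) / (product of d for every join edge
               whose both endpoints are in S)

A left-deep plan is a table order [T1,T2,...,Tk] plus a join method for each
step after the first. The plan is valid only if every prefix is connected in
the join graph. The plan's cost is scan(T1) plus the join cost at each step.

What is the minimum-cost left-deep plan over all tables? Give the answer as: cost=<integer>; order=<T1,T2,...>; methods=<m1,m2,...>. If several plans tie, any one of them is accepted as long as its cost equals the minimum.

cost=1641980; order=C,B,E,A,D; methods=hash,hash,hash,hash

Selinger DP (subsets sized 1..n):
  {E}: scan cost=100, card=100
  {C}: scan cost=500, card=500
  {D}: scan cost=500, card=500
  {A}: scan cost=120, card=120
  {B}: scan cost=100, card=100
  {CE}: card=25000; try (E,hash)→2400, (C,merge)→5900, (E,merge)→6300, (C,hash)→9200, (C,nl_idx)→26000, (E,nl_idx)→29000 …(+2); best=2400 via (E,hash)
  {AE}: card=1200; try (E,hash)→1640, (A,merge)→1860, (E,merge)→1880, (A,hash)→1880, (A,nl_idx)→2000, (E,nl_idx)→2160 …(+2); best=1640 via (E,hash)
  {CD}: card=62500; try (D,hash)→10000, (C,hash)→10000, (D,merge)→10500, (C,merge)→10500, (C,nl_idx)→67500, (D,nl)→250500 …(+1); best=10000 via (D,hash)
  {BC}: card=2500; try (B,hash)→2400, (C,nl_idx)→3500, (C,merge)→5900, (B,merge)→6300, (B,nl_idx)→6500, (C,hash)→9200 …(+2); best=2400 via (B,hash)
  {CDE}: card=3125000; try (D,hash)→36400, (E,hash)→73900, (D,merge)→407400, (E,merge)→1073300, (E,nl_idx)→3572500, (E,nl)→6260000 …(+1); best=36400 via (D,hash)
  {ACE}: card=300000; try (C,hash)→11840, (C,merge)→21040, (A,hash)→29080, (C,nl_idx)→312440, (A,merge)→403360, (A,nl_idx)→477400 …(+2); best=11840 via (C,hash)
  {BCE}: card=125000; try (E,hash)→6300, (B,hash)→28800, (E,merge)→35700, (E,nl_idx)→144900, (E,nl)→252400, (B,nl_idx)→302400 …(+2); best=6300 via (E,hash)
  {BCD}: card=312500; try (D,hash)→13900, (D,merge)→39900, (B,hash)→73900, (B,nl_idx)→760000, (B,merge)→1073300, (D,nl)→1252400 …(+1); best=13900 via (D,hash)
  {ACDE}: card=37500000; try (D,hash)→320840, (A,hash)→3163080, (D,merge)→6016840, (A,nl_idx)→59411400, (A,merge)→71912360, (D,nl)→150011840 …(+1); best=320840 via (D,hash)
  {BCDE}: card=15625000; try (D,hash)→140300, (E,hash)→327800, (D,merge)→2261300, (B,hash)→3162800, (E,merge)→6264700, (E,nl_idx)→17826400 …(+5); best=140300 via (D,hash)
  {ABCE}: card=1500000; try (A,hash)→132980, (B,hash)→313240, (A,merge)→2257260, (A,nl_idx)→2381300, (B,nl_idx)→3611840, (B,merge)→6012640 …(+2); best=132980 via (A,hash)
  {ABCDE}: card=187500000; try (D,hash)→1641980, (A,hash)→15766980, (D,merge)→33137980, (B,hash)→37822240, (A,nl_idx)→297015300, (A,merge)→390766260 …(+5); best=1641980 via (D,hash)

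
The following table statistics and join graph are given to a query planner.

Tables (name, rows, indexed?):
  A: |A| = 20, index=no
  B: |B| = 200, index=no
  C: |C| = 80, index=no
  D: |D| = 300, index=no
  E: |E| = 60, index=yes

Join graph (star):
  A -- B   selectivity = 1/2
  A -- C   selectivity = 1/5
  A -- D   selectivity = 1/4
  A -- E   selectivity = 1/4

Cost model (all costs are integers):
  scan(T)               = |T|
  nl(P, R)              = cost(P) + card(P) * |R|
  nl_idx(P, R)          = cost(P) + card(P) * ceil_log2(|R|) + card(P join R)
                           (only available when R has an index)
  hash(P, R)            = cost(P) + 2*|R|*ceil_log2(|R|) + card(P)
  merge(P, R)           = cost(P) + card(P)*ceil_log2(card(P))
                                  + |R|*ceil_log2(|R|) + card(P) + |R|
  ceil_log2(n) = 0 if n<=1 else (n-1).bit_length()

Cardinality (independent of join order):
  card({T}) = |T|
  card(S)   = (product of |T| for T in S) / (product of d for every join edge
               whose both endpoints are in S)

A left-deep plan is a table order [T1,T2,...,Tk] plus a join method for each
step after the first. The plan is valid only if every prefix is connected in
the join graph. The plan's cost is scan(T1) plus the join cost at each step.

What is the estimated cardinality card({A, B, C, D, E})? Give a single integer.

36000000

Tables in S: A(20), B(200), C(80), D(300), E(60)
Edges inside S: A-B(d=2), A-C(d=5), A-D(d=4), A-E(d=4)
numerator = 20 * 200 * 80 * 300 * 60 = 5760000000
denominator = 2 * 5 * 4 * 4 = 160
card(S) = 5760000000 / 160 = 36000000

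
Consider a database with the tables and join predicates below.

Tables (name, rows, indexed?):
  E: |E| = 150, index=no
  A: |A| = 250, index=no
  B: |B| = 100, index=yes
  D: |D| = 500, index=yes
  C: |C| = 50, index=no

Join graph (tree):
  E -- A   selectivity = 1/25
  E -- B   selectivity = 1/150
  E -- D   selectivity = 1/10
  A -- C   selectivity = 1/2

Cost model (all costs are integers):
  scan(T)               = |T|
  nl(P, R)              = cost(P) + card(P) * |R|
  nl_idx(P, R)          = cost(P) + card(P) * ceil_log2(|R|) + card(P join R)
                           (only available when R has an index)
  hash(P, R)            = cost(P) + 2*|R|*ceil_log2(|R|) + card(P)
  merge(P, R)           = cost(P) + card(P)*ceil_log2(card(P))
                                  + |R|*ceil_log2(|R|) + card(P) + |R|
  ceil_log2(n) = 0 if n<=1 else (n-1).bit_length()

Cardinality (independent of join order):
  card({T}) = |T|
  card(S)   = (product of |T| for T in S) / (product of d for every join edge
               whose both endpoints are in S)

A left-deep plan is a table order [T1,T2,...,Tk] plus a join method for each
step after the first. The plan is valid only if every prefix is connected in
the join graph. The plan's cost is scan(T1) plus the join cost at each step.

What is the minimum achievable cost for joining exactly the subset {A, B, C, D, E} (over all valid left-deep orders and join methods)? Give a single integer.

39950

Selinger DP over subsets of {A,B,C,D,E}:
  {E}: scan cost=150, card=150
  {A}: scan cost=250, card=250
  {B}: scan cost=100, card=100
  {D}: scan cost=500, card=500
  {C}: scan cost=50, card=50
  {AE}: card=1500; try (E,hash)→2900, (A,merge)→3750, (E,merge)→3850, (A,hash)→4300, (A,nl)→37650, (E,nl)→37750; best=2900 via (E,hash)
  {BE}: card=100; try (B,nl_idx)→1300, (B,hash)→1700, (E,merge)→2250, (B,merge)→2300, (E,hash)→2600, (E,nl)→15100 …(+1); best=1300 via (B,nl_idx)
  {DE}: card=7500; try (E,hash)→3400, (D,merge)→6500, (E,merge)→6850, (D,nl_idx)→9000, (D,hash)→9300, (D,nl)→75150 …(+1); best=3400 via (E,hash)
  {AC}: card=6250; try (C,hash)→1100, (A,merge)→2650, (C,merge)→2850, (A,hash)→4100, (A,nl)→12550, (C,nl)→12750; best=1100 via (C,hash)
  {ABE}: card=1000; try (A,merge)→4350, (A,hash)→5400, (B,hash)→5800, (B,nl_idx)→14400, (B,merge)→21700, (A,nl)→26300 …(+1); best=4350 via (A,merge)
  {ADE}: card=75000; try (D,hash)→13400, (A,hash)→14900, (D,merge)→25900, (D,nl_idx)→91400, (A,merge)→110650, (D,nl)→752900 …(+1); best=13400 via (D,hash)
  {ACE}: card=37500; try (C,hash)→5000, (E,hash)→9750, (C,merge)→21250, (C,nl)→77900, (E,merge)→89950, (E,nl)→938600; best=5000 via (C,hash)
  {BDE}: card=5000; try (D,merge)→7100, (D,nl_idx)→7200, (D,hash)→10400, (B,hash)→12300, (D,nl)→51300, (B,nl_idx)→60900 …(+2); best=7100 via (D,merge)
  {ABDE}: card=50000; try (D,hash)→14350, (A,hash)→16100, (D,merge)→20350, (D,nl_idx)→63350, (A,merge)→79350, (B,hash)→89800 …(+5); best=14350 via (D,hash)
  {ABCE}: card=25000; try (C,hash)→5950, (C,merge)→15700, (B,hash)→43900, (C,nl)→54350, (B,nl_idx)→292500, (B,merge)→643300 …(+1); best=5950 via (C,hash)
  {ACDE}: card=1875000; try (D,hash)→51500, (C,hash)→89000, (D,merge)→647500, (C,merge)→1363750, (D,nl_idx)→2217500, (C,nl)→3763400 …(+1); best=51500 via (D,hash)
  {ABCDE}: card=1250000; try (D,hash)→39950, (C,hash)→64950, (D,merge)→410950, (C,merge)→864700, (D,nl_idx)→1480950, (B,hash)→1927900 …(+5); best=39950 via (D,hash)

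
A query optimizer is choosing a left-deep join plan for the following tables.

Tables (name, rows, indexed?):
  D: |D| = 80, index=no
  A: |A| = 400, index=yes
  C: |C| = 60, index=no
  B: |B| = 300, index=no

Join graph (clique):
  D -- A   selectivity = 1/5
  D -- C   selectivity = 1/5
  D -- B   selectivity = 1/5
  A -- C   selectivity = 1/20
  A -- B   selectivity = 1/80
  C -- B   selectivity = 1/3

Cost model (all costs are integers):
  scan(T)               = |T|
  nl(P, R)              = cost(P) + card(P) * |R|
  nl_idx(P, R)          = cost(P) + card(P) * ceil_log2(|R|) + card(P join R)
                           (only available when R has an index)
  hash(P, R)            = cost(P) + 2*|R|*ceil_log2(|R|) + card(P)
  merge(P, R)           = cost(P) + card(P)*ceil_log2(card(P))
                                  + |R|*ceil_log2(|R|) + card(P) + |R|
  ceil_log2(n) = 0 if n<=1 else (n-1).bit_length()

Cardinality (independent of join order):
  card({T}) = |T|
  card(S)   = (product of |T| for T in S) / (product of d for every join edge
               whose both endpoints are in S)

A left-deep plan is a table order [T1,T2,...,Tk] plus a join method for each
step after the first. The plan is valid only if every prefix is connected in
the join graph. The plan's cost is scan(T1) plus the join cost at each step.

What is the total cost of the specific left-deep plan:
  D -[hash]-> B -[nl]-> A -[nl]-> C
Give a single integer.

2213560

step 1: scan D: cost=80, card=80
step 2: join B via hash
    card(P join B) = 80*300/(5) = 4800
    cost = 80 + 2*300*9 + 80 = 5560
step 3: join A via nl
    card(P join A) = 4800*400/(5*80) = 4800
    cost = 5560 + 4800*400 = 1925560
step 4: join C via nl
    card(P join C) = 4800*60/(5*20*3) = 960
    cost = 1925560 + 4800*60 = 2213560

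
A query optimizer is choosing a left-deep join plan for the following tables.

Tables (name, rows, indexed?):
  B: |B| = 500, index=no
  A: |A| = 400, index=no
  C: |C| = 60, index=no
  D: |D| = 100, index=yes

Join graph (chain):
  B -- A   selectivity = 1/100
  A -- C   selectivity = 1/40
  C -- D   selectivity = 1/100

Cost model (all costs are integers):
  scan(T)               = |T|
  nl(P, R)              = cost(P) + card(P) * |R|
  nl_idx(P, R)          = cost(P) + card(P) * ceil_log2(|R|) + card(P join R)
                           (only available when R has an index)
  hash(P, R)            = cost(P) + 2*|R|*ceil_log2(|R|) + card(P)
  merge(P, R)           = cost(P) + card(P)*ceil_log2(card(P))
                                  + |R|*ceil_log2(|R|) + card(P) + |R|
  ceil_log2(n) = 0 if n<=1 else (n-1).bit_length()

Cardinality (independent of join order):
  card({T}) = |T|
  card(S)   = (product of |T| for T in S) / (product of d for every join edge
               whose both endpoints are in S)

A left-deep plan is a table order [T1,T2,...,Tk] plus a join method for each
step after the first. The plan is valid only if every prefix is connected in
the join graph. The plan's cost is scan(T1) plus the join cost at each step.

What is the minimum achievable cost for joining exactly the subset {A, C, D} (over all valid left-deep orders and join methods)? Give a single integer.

3520

Selinger DP over subsets of {A,C,D}:
  {A}: scan cost=400, card=400
  {C}: scan cost=60, card=60
  {D}: scan cost=100, card=100
  {AC}: card=600; try (C,hash)→1520, (A,merge)→4480, (C,merge)→4820, (A,hash)→7320, (A,nl)→24060, (C,nl)→24400; best=1520 via (C,hash)
  {CD}: card=60; try (D,nl_idx)→540, (C,hash)→920, (D,merge)→1280, (C,merge)→1320, (D,hash)→1520, (D,nl)→6060 …(+1); best=540 via (D,nl_idx)
  {ACD}: card=600; try (D,hash)→3520, (A,merge)→4960, (D,nl_idx)→6320, (A,hash)→7800, (D,merge)→8920, (A,nl)→24540 …(+1); best=3520 via (D,hash)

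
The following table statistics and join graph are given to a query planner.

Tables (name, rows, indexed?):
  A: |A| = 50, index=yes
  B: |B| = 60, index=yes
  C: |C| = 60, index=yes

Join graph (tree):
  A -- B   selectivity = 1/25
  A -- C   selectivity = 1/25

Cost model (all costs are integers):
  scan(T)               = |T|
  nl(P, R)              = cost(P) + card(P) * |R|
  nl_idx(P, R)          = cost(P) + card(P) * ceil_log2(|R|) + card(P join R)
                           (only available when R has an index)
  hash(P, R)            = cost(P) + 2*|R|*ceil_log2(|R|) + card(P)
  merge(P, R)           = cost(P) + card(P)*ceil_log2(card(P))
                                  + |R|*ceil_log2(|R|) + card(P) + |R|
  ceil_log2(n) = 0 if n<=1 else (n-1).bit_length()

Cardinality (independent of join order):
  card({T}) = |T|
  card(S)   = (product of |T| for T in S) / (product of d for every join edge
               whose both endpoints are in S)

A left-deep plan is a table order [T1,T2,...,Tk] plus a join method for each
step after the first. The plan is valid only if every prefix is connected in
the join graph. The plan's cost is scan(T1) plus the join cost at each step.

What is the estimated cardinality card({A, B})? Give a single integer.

Tables in S: A(50), B(60)
Edges inside S: A-B(d=25)
numerator = 50 * 60 = 3000
denominator = 25 = 25
card(S) = 3000 / 25 = 120

120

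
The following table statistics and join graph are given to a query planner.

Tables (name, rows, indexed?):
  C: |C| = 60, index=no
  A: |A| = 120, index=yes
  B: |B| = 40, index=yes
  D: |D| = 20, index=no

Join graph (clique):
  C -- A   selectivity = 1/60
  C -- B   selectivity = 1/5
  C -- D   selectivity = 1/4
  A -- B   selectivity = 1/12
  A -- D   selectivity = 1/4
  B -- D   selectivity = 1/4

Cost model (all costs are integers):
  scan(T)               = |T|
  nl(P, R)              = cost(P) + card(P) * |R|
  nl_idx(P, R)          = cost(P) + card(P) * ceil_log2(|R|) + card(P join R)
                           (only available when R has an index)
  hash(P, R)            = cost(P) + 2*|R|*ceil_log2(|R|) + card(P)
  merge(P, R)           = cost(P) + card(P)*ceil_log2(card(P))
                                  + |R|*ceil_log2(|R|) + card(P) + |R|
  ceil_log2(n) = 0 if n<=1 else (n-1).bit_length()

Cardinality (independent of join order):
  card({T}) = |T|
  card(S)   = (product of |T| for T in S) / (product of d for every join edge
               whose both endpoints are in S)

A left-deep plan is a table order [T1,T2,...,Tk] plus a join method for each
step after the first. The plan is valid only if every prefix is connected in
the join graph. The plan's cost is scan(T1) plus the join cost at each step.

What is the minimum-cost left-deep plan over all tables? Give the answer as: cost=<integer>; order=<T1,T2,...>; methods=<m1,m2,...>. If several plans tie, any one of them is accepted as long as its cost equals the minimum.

Selinger DP (subsets sized 1..n):
  {C}: scan cost=60, card=60
  {A}: scan cost=120, card=120
  {B}: scan cost=40, card=40
  {D}: scan cost=20, card=20
  {AC}: card=120; try (A,nl_idx)→600, (C,hash)→960, (A,merge)→1440, (C,merge)→1500, (A,hash)→1800, (A,nl)→7260 …(+1); best=600 via (A,nl_idx)
  {BC}: card=480; try (B,hash)→600, (C,merge)→740, (B,merge)→760, (C,hash)→800, (B,nl_idx)→900, (C,nl)→2440 …(+1); best=600 via (B,hash)
  {CD}: card=300; try (D,hash)→320, (C,merge)→560, (D,merge)→600, (C,hash)→760, (C,nl)→1220, (D,nl)→1260; best=320 via (D,hash)
  {AB}: card=400; try (B,hash)→720, (A,nl_idx)→720, (B,nl_idx)→1240, (A,merge)→1280, (B,merge)→1360, (A,hash)→1760 …(+2); best=720 via (B,hash)
  {AD}: card=600; try (D,hash)→440, (A,nl_idx)→760, (A,merge)→1100, (D,merge)→1200, (A,hash)→1720, (A,nl)→2420 …(+1); best=440 via (D,hash)
  {BD}: card=200; try (D,hash)→280, (B,nl_idx)→340, (B,merge)→420, (D,merge)→440, (B,hash)→520, (B,nl)→820 …(+1); best=280 via (D,hash)
  {ABC}: card=80; try (B,hash)→1200, (B,nl_idx)→1400, (C,hash)→1840, (B,merge)→1840, (A,hash)→2760, (A,nl_idx)→4040 …(+5); best=1200 via (B,hash)
  {ACD}: card=150; try (D,hash)→920, (D,merge)→1680, (C,hash)→1760, (A,hash)→2300, (A,nl_idx)→2570, (D,nl)→3000 …(+4); best=920 via (D,hash)
  {BCD}: card=600; try (B,hash)→1100, (C,hash)→1200, (D,hash)→1280, (C,merge)→2500, (B,nl_idx)→2720, (B,merge)→3600 …(+4); best=1100 via (B,hash)
  {ABD}: card=500; try (D,hash)→1320, (B,hash)→1520, (A,hash)→2160, (A,nl_idx)→2180, (A,merge)→3040, (B,nl_idx)→4540 …(+5); best=1320 via (D,hash)
  {ABCD}: card=25; try (D,hash)→1480, (B,hash)→1550, (B,nl_idx)→1845, (D,merge)→1960, (C,hash)→2540, (B,merge)→2550 …(+8); best=1480 via (D,hash)

cost=1480; order=C,A,B,D; methods=nl_idx,hash,hash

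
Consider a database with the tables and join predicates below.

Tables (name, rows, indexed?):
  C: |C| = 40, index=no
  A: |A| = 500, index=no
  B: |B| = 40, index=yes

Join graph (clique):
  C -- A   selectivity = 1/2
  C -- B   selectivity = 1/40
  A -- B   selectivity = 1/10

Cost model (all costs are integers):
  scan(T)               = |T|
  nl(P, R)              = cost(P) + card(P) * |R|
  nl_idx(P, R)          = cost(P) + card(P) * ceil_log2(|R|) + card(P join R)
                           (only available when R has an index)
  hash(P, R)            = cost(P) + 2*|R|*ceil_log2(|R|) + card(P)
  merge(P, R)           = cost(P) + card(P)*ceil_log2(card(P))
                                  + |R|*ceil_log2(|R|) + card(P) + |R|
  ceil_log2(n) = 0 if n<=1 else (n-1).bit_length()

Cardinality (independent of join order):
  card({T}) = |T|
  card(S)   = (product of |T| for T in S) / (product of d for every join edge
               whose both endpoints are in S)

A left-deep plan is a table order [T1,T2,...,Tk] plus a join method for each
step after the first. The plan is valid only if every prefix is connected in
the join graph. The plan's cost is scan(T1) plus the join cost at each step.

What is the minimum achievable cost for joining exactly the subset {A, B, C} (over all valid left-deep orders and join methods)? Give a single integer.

Selinger DP over subsets of {A,B,C}:
  {C}: scan cost=40, card=40
  {A}: scan cost=500, card=500
  {B}: scan cost=40, card=40
  {AC}: card=10000; try (C,hash)→1480, (A,merge)→5320, (C,merge)→5780, (A,hash)→9080, (A,nl)→20040, (C,nl)→20500; best=1480 via (C,hash)
  {BC}: card=40; try (B,nl_idx)→320, (C,hash)→560, (B,hash)→560, (C,merge)→600, (B,merge)→600, (C,nl)→1640 …(+1); best=320 via (B,nl_idx)
  {AB}: card=2000; try (B,hash)→1480, (A,merge)→5320, (B,nl_idx)→5500, (B,merge)→5780, (A,hash)→9080, (A,nl)→20040 …(+1); best=1480 via (B,hash)
  {ABC}: card=1000; try (C,hash)→3960, (A,merge)→5600, (A,hash)→9360, (B,hash)→11960, (A,nl)→20320, (C,merge)→25760 …(+4); best=3960 via (C,hash)

3960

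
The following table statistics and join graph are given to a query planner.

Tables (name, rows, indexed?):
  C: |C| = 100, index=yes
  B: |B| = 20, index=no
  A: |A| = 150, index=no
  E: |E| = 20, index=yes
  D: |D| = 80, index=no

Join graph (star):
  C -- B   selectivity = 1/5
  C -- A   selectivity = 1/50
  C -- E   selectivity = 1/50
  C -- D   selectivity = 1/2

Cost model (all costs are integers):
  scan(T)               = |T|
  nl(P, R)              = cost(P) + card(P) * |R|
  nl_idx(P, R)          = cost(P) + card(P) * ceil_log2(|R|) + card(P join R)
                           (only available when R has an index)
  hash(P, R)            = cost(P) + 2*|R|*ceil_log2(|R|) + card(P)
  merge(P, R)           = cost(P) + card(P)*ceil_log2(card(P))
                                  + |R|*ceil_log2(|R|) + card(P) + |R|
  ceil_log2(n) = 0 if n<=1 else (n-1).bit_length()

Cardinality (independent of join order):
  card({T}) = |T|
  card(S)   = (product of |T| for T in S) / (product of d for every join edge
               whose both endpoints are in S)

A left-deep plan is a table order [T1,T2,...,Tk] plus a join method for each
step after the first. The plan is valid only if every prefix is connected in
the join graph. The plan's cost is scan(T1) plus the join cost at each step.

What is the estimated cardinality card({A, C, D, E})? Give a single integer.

4800

Tables in S: A(150), C(100), D(80), E(20)
Edges inside S: C-A(d=50), C-E(d=50), C-D(d=2)
numerator = 150 * 100 * 80 * 20 = 24000000
denominator = 50 * 50 * 2 = 5000
card(S) = 24000000 / 5000 = 4800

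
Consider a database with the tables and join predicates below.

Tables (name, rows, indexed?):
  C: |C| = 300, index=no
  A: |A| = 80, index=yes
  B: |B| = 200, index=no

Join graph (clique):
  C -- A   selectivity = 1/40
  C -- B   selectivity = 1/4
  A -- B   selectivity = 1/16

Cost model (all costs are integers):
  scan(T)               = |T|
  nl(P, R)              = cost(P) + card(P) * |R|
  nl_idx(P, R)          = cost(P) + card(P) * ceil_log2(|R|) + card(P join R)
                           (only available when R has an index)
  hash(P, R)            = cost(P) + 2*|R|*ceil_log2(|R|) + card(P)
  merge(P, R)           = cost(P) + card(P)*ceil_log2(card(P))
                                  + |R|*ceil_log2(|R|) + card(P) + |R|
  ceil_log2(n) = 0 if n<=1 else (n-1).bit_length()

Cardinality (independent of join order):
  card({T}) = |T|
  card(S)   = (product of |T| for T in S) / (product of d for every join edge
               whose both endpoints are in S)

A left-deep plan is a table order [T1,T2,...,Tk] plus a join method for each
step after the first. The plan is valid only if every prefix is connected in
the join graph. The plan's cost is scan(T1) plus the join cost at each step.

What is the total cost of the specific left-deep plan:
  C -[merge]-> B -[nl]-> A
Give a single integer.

1205100

step 1: scan C: cost=300, card=300
step 2: join B via merge
    card(P join B) = 300*200/(4) = 15000
    cost = 300 + 300*9 + 200*8 + 300 + 200 = 5100
step 3: join A via nl
    card(P join A) = 15000*80/(40*16) = 1875
    cost = 5100 + 15000*80 = 1205100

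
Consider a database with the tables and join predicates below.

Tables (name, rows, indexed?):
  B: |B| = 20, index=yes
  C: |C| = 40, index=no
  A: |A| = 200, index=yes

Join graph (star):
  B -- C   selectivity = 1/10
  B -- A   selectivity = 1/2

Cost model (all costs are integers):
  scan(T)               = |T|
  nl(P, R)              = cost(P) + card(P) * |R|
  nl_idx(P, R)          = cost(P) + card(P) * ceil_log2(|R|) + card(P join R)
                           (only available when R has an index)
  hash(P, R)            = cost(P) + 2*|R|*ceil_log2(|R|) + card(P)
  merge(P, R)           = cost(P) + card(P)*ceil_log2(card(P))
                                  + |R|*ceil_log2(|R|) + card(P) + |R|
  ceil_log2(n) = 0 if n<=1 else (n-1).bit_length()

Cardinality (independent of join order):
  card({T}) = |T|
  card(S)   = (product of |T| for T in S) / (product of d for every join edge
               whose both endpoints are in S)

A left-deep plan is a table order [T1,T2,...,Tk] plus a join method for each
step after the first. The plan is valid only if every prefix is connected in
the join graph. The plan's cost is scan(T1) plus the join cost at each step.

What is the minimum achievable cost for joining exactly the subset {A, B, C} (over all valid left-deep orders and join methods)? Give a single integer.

Selinger DP over subsets of {A,B,C}:
  {B}: scan cost=20, card=20
  {C}: scan cost=40, card=40
  {A}: scan cost=200, card=200
  {BC}: card=80; try (B,hash)→280, (B,nl_idx)→320, (C,merge)→420, (B,merge)→440, (C,hash)→520, (C,nl)→820 …(+1); best=280 via (B,hash)
  {AB}: card=2000; try (B,hash)→600, (A,merge)→1940, (B,merge)→2120, (A,nl_idx)→2180, (B,nl_idx)→3200, (A,hash)→3240 …(+2); best=600 via (B,hash)
  {ABC}: card=8000; try (A,merge)→2720, (C,hash)→3080, (A,hash)→3560, (A,nl_idx)→8920, (A,nl)→16280, (C,merge)→24880 …(+1); best=2720 via (A,merge)

2720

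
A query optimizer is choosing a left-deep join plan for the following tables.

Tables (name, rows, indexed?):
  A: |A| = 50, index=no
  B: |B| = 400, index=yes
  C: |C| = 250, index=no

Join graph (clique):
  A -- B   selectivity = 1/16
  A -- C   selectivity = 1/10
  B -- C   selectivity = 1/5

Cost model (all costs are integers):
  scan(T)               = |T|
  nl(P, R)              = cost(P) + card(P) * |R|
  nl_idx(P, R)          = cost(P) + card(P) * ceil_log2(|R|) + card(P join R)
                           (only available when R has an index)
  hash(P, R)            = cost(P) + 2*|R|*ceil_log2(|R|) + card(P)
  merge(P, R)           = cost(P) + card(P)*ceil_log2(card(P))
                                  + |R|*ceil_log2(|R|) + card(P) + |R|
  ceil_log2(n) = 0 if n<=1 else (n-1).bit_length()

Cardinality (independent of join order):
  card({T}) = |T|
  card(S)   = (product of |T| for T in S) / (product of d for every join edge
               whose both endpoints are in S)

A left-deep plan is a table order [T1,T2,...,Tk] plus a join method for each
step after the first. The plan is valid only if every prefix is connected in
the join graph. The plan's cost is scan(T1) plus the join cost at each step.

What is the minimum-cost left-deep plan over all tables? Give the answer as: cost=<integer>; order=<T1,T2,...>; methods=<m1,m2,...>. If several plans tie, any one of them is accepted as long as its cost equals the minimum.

cost=6650; order=B,A,C; methods=hash,hash

Selinger DP (subsets sized 1..n):
  {A}: scan cost=50, card=50
  {B}: scan cost=400, card=400
  {C}: scan cost=250, card=250
  {AB}: card=1250; try (A,hash)→1400, (B,nl_idx)→1750, (B,merge)→4400, (A,merge)→4750, (B,hash)→7300, (B,nl)→20050 …(+1); best=1400 via (A,hash)
  {AC}: card=1250; try (A,hash)→1100, (C,merge)→2650, (A,merge)→2850, (C,hash)→4100, (C,nl)→12550, (A,nl)→12750; best=1100 via (A,hash)
  {BC}: card=20000; try (C,hash)→4800, (B,merge)→6500, (C,merge)→6650, (B,hash)→7700, (B,nl_idx)→22500, (B,nl)→100250 …(+1); best=4800 via (C,hash)
  {ABC}: card=6250; try (C,hash)→6650, (B,hash)→9550, (B,nl_idx)→18600, (C,merge)→18650, (B,merge)→20100, (A,hash)→25400 …(+4); best=6650 via (C,hash)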